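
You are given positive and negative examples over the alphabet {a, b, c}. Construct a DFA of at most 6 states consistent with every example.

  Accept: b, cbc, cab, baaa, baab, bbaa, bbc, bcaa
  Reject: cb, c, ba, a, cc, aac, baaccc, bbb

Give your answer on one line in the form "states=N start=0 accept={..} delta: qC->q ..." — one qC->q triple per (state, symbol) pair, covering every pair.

states=5 start=0 accept={1,4} delta: 0a->0 0b->1 0c->2 1a->2 1b->3 1c->1 2a->4 2b->3 2c->0 3a->2 3b->0 3c->1 4a->1 4b->1 4c->0

State merging on the prefix tree: take the shortest (then alphabetical) example prefix whose next move is undefined and point that move at state 0, else 1, else 2, ...; a target is out if some Accept/Reject pair would then sit in one state with the same input left (inseparable). If every existing state is out, open a new one.
a: 0a undefined. 0a->0: ok.
b: 0b undefined. 0b->0: no, b/ba meet in 0. Open state 1: 0b->1.
c: 0c undefined. 0c->0: no, b/cb meet in 1. 0c->1: no, b/c meet in 1. Open state 2: 0c->2.
ba: 1a undefined. 1a->0: no, baaa/ba meet in 0. 1a->1: no, b/ba meet in 1. 1a->2: ok.
bb: 1b undefined. 1b->0: no, b/bbb meet in 1. 1b->1: no, b/bbb meet in 1. 1b->2: no, bbc/cc meet in 2 with "c" left. Open state 3: 1b->3.
bc: 1c undefined. 1c->0: no, bcaa/a meet in 0. 1c->1: ok.
ca: 2a undefined. 2a->0: no, baaa/a meet in 0. 2a->1: no, b/baaccc meet in 1. 2a->2: no, cab/cb meet in 2 with "b" left. 2a->3: no, cab/bbb meet in 3 with "b" left. Open state 4: 2a->4.
cb: 2b undefined. 2b->0: no, cbc/c meet in 2. 2b->1: no, b/cb meet in 1. 2b->2: no, cbc/cc meet in 2 with "c" left. 2b->3: ok.
cc: 2c undefined. 2c->0: ok.
bba: 3a undefined. 3a->0: no, bbaa/a meet in 0. 3a->1: no, bbaa/c meet in 2. 3a->2: ok.
bbb: 3b undefined. 3b->0: ok.
bbc: 3c undefined. 3c->0: no, cbc/a meet in 0. 3c->1: ok.
cab: 4b undefined. 4b->0: no, cab/a meet in 0. 4b->1: ok.
baaa: 4a undefined. 4a->0: no, baaa/a meet in 0. 4a->1: ok.
baac: 4c undefined. 4c->0: ok.
All examples now run through 5 states with every (state, symbol) defined. Accept strings end in {1,4}, Reject strings end in {0,2,3}; accept={1,4}.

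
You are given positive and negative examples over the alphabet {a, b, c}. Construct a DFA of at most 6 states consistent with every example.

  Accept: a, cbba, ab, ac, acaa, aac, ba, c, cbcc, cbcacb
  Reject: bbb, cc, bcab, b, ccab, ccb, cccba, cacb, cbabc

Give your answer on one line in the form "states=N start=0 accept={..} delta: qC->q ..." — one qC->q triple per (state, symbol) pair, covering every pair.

Fold the examples into a partial DFA from state 0: repeatedly fix the first undefined (state, symbol) met by the shortest-then-alphabetical prefix, trying targets in increasing order and rejecting any under which an Accept and a Reject string meet in one state with the same remainder; add a state when all current targets are rejected. Accepting states are where Accept strings end.
a: 0a undefined. 0a->0: no, ab/b meet in 0 with "b" left. Open state 1: 0a->1.
b: 0b undefined. 0b->0: ok.
c: 0c undefined. 0c->0: no, a/cccba meet in 1. 0c->1: no, ac/cc meet in 1 with "c" left. Open state 2: 0c->2.
aa: 1a undefined. 1a->0: ok.
ab: 1b undefined. 1b->0: no, ab/bbb meet in 0. 1b->1: ok.
ac: 1c undefined. 1c->0: no, ac/bbb meet in 0. 1c->1: ok.
ca: 2a undefined. 2a->0: ok.
cb: 2b undefined. 2b->0: no, a/cbabc meet in 1. 2b->1: no, a/cacb meet in 1. 2b->2: no, cbba/bbb meet in 0. Open state 3: 2b->3.
cc: 2c undefined. 2c->0: no, a/ccab meet in 1. 2c->1: no, a/cc meet in 1. 2c->2: no, aac/cc meet in 2. 2c->3: ok.
cba: 3a undefined. 3a->0: no, aac/cbabc meet in 2. 3a->1: no, a/ccab meet in 1. 3a->2: ok.
cbb: 3b undefined. 3b->0: ok.
cbc: 3c undefined. 3c->0: no, a/cccba meet in 1. 3c->1: no, a/cbabc meet in 1. 3c->2: no, aac/cccba meet in 2. 3c->3: no, a/cccba meet in 1. Open state 4: 3c->4.
cbca: 4a undefined. 4a->0: no, cbcacb/cc meet in 3. 4a->1: ok.
cbcc: 4c undefined. 4c->0: no, cbcc/bbb meet in 0. 4c->1: ok.
cccb: 4b undefined. 4b->0: no, a/cccba meet in 1. 4b->1: ok.
All examples now run through 5 states with every (state, symbol) defined. Accept strings end in {1,2}, Reject strings end in {0,3,4}; accept={1,2}.

states=5 start=0 accept={1,2} delta: 0a->1 0b->0 0c->2 1a->0 1b->1 1c->1 2a->0 2b->3 2c->3 3a->2 3b->0 3c->4 4a->1 4b->1 4c->1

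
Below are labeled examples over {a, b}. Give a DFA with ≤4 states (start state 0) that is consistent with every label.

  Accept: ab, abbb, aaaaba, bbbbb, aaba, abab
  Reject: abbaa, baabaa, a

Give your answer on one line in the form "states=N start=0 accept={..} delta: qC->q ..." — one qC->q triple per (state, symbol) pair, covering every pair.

states=3 start=0 accept={1,2} delta: 0a->0 0b->1 1a->1 1b->2 2a->0 2b->1

Fold the examples into a partial DFA from state 0: repeatedly fix the first undefined (state, symbol) met by the shortest-then-alphabetical prefix, trying targets in increasing order and rejecting any under which an Accept and a Reject string meet in one state with the same remainder; add a state when all current targets are rejected. Accepting states are where Accept strings end.
a: 0a undefined. 0a->0: ok.
b: 0b undefined. 0b->0: no, ab/abbaa meet in 0. Open state 1: 0b->1.
ba: 1a undefined. 1a->0: no, aaaaba/baabaa meet in 0. 1a->1: ok.
bb: 1b undefined. 1b->0: no, abab/abbaa meet in 0. 1b->1: no, ab/abbaa meet in 1. Open state 2: 1b->2.
bbb: 2b undefined. 2b->0: no, abbb/a meet in 0. 2b->1: ok.
abba: 2a undefined. 2a->0: ok.
All examples now run through 3 states with every (state, symbol) defined. Accept strings end in {1,2}, Reject strings end in {0}; accept={1,2}.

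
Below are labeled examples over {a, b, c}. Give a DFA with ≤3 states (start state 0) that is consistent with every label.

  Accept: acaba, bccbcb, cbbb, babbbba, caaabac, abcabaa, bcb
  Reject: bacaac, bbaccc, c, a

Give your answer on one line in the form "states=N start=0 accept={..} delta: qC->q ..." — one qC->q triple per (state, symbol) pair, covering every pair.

Fold the examples into a partial DFA from state 0: repeatedly fix the first undefined (state, symbol) met by the shortest-then-alphabetical prefix, trying targets in increasing order and rejecting any under which an Accept and a Reject string meet in one state with the same remainder; add a state when all current targets are rejected. Accepting states are where Accept strings end.
a: 0a undefined. 0a->0: ok.
b: 0b undefined. 0b->0: no, babbbba/a meet in 0. Open state 1: 0b->1.
c: 0c undefined. 0c->0: ok.
ba: 1a undefined. 1a->0: no, acaba/bacaac meet in 0. 1a->1: ok.
bb: 1b undefined. 1b->0: ok.
bc: 1c undefined. 1c->0: no, caaabac/bacaac meet in 0. 1c->1: no, acaba/bacaac meet in 1. Open state 2: 1c->2.
bcb: 2b undefined. 2b->0: no, bcb/bbaccc meet in 0. 2b->1: ok.
bcc: 2c undefined. 2c->0: ok.
abca: 2a undefined. 2a->0: ok.
All examples now run through 3 states with every (state, symbol) defined. Accept strings end in {1,2}, Reject strings end in {0}; accept={1,2}.

states=3 start=0 accept={1,2} delta: 0a->0 0b->1 0c->0 1a->1 1b->0 1c->2 2a->0 2b->1 2c->0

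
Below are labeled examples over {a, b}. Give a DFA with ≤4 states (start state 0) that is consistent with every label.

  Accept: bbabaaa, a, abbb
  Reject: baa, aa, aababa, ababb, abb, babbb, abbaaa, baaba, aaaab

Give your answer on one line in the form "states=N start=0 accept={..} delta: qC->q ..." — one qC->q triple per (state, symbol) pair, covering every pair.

Grow the machine one transition at a time. Run the examples from 0; the earliest place one falls off (shortest prefix, ties alphabetical) gets sent to the lowest-numbered state that keeps every Accept/Reject pair distinguishable — a pair clashes when both reach the same state with identical unread suffix — and to a fresh state only if none does.
a: 0a undefined. 0a->0: no, a/aa meet in 0. Open state 1: 0a->1.
b: 0b undefined. 0b->0: no, abbb/babbb meet in 1 with "bbb" left. 0b->1: ok.
aa: 1a undefined. 1a->0: no, a/baa meet in 1. 1a->1: no, a/baa meet in 1. Open state 2: 1a->2.
ab: 1b undefined. 1b->0: no, bbabaaa/baa meet in 2 with "a" left. 1b->1: no, a/abb meet in 1. 1b->2: ok.
aaa: 2a undefined. 2a->0: ok.
aab: 2b undefined. 2b->0: ok.
All examples now run through 3 states with every (state, symbol) defined. Accept strings end in {1}, Reject strings end in {0,2}; accept={1}.

states=3 start=0 accept={1} delta: 0a->1 0b->1 1a->2 1b->2 2a->0 2b->0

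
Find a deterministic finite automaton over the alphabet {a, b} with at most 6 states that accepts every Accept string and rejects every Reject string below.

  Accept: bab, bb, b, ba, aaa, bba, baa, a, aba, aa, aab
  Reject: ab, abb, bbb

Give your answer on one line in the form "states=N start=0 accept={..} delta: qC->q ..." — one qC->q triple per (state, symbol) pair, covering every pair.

states=4 start=0 accept={0,1,2} delta: 0a->1 0b->2 1a->0 1b->3 2a->0 2b->1 3a->0 3b->3

Grow the machine one transition at a time. Run the examples from 0; the earliest place one falls off (shortest prefix, ties alphabetical) gets sent to the lowest-numbered state that keeps every Accept/Reject pair distinguishable — a pair clashes when both reach the same state with identical unread suffix — and to a fresh state only if none does.
a: 0a undefined. 0a->0: no, bb/abb meet in 0 with "bb" left. Open state 1: 0a->1.
b: 0b undefined. 0b->0: no, bab/ab meet in 1 with "b" left. 0b->1: no, bb/ab meet in 1 with "b" left. Open state 2: 0b->2.
aa: 1a undefined. 1a->0: ok.
ab: 1b undefined. 1b->0: no, b/abb meet in 2. 1b->1: no, aaa/ab meet in 1. 1b->2: no, bb/abb meet in 2 with "b" left. Open state 3: 1b->3.
ba: 2a undefined. 2a->0: ok.
bb: 2b undefined. 2b->0: no, bab/bbb meet in 2. 2b->1: ok.
aba: 3a undefined. 3a->0: ok.
abb: 3b undefined. 3b->0: no, ba/abb meet in 0. 3b->1: no, bb/abb meet in 1. 3b->2: no, bab/abb meet in 2. 3b->3: ok.
All examples now run through 4 states with every (state, symbol) defined. Accept strings end in {0,1,2}, Reject strings end in {3}; accept={0,1,2}.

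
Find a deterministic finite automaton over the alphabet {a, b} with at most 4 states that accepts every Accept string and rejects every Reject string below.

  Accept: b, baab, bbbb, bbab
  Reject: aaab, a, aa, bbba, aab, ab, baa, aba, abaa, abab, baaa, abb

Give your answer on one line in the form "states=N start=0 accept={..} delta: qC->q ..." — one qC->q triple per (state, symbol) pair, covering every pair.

states=4 start=0 accept={2} delta: 0a->1 0b->2 1a->1 1b->1 2a->3 2b->2 3a->0 3b->2

State merging on the prefix tree: take the shortest (then alphabetical) example prefix whose next move is undefined and point that move at state 0, else 1, else 2, ...; a target is out if some Accept/Reject pair would then sit in one state with the same input left (inseparable). If every existing state is out, open a new one.
a: 0a undefined. 0a->0: no, b/aaab meet in 0 with "b" left. Open state 1: 0a->1.
b: 0b undefined. 0b->0: no, baab/aab meet in 1 with "ab" left. 0b->1: no, b/a meet in 1. Open state 2: 0b->2.
aa: 1a undefined. 1a->0: no, b/aab meet in 2. 1a->1: ok.
ab: 1b undefined. 1b->0: no, b/abb meet in 2. 1b->1: ok.
ba: 2a undefined. 2a->0: no, baab/aaab meet in 1. 2a->1: no, baab/aaab meet in 1. 2a->2: no, b/baa meet in 2. Open state 3: 2a->3.
bb: 2b undefined. 2b->0: no, bbab/aaab meet in 1. 2b->1: no, bbbb/aaab meet in 1. 2b->2: ok.
baa: 3a undefined. 3a->0: ok.
bbab: 3b undefined. 3b->0: no, bbab/baa meet in 0. 3b->1: no, bbab/aaab meet in 1. 3b->2: ok.
All examples now run through 4 states with every (state, symbol) defined. Accept strings end in {2}, Reject strings end in {0,1,3}; accept={2}.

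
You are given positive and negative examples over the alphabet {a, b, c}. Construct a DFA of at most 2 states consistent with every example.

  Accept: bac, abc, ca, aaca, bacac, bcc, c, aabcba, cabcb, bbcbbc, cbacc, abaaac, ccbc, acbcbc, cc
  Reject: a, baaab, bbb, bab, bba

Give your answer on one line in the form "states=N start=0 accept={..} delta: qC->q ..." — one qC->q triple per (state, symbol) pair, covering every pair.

states=2 start=0 accept={1} delta: 0a->0 0b->0 0c->1 1a->1 1b->1 1c->1

Fold the examples into a partial DFA from state 0: repeatedly fix the first undefined (state, symbol) met by the shortest-then-alphabetical prefix, trying targets in increasing order and rejecting any under which an Accept and a Reject string meet in one state with the same remainder; add a state when all current targets are rejected. Accepting states are where Accept strings end.
a: 0a undefined. 0a->0: ok.
b: 0b undefined. 0b->0: ok.
c: 0c undefined. 0c->0: no, bac/a meet in 0. Open state 1: 0c->1.
ca: 1a undefined. 1a->0: no, ca/a meet in 0. 1a->1: ok.
cb: 1b undefined. 1b->0: no, aabcba/a meet in 0. 1b->1: ok.
cc: 1c undefined. 1c->0: no, bacac/a meet in 0. 1c->1: ok.
All examples now run through 2 states with every (state, symbol) defined. Accept strings end in {1}, Reject strings end in {0}; accept={1}.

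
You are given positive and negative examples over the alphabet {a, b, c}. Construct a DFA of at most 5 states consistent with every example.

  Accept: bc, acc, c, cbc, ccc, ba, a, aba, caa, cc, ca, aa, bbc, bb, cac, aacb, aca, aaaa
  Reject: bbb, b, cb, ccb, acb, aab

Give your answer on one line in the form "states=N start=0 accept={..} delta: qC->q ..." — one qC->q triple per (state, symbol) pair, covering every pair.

Grow the machine one transition at a time. Run the examples from 0; the earliest place one falls off (shortest prefix, ties alphabetical) gets sent to the lowest-numbered state that keeps every Accept/Reject pair distinguishable — a pair clashes when both reach the same state with identical unread suffix — and to a fresh state only if none does.
a: 0a undefined. 0a->0: no, aacb/cb meet in 0 with "cb" left. Open state 1: 0a->1.
b: 0b undefined. 0b->0: no, bb/bbb meet in 0. 0b->1: no, a/b meet in 1. Open state 2: 0b->2.
c: 0c undefined. 0c->0: ok.
aa: 1a undefined. 1a->0: no, aacb/b meet in 2. 1a->1: no, aacb/acb meet in 1 with "cb" left. 1a->2: no, caa/b meet in 2. Open state 3: 1a->3.
ab: 1b undefined. 1b->0: ok.
ac: 1c undefined. 1c->0: ok.
ba: 2a undefined. 2a->0: ok.
bb: 2b undefined. 2b->0: ok.
bc: 2c undefined. 2c->0: ok.
aaa: 3a undefined. 3a->0: ok.
aab: 3b undefined. 3b->0: no, bc/aab meet in 0. 3b->1: no, a/aab meet in 1. 3b->2: ok.
aac: 3c undefined. 3c->0: no, aacb/bbb meet in 2. 3c->1: ok.
All examples now run through 4 states with every (state, symbol) defined. Accept strings end in {0,1,3}, Reject strings end in {2}; accept={0,1,3}.

states=4 start=0 accept={0,1,3} delta: 0a->1 0b->2 0c->0 1a->3 1b->0 1c->0 2a->0 2b->0 2c->0 3a->0 3b->2 3c->1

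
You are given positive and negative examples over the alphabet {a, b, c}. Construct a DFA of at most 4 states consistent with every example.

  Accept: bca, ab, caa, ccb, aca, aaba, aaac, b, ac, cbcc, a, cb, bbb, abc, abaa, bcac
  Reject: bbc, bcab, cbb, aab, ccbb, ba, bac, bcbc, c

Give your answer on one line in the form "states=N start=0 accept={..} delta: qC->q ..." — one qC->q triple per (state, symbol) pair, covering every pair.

states=4 start=0 accept={1,2,3} delta: 0a->1 0b->2 0c->0 1a->3 1b->1 1c->1 2a->0 2b->0 2c->3 3a->2 3b->0 3c->1

State merging on the prefix tree: take the shortest (then alphabetical) example prefix whose next move is undefined and point that move at state 0, else 1, else 2, ...; a target is out if some Accept/Reject pair would then sit in one state with the same input left (inseparable). If every existing state is out, open a new one.
a: 0a undefined. 0a->0: no, ab/aab meet in 0 with "b" left. Open state 1: 0a->1.
b: 0b undefined. 0b->0: no, ac/bac meet in 1 with "c" left. 0b->1: no, abc/bbc meet in 1 with "bc" left. Open state 2: 0b->2.
c: 0c undefined. 0c->0: ok.
aa: 1a undefined. 1a->0: no, caa/c meet in 0. 1a->1: no, ab/aab meet in 1 with "b" left. 1a->2: no, aaac/bac meet in 2 with "ac" left. Open state 3: 1a->3.
ab: 1b undefined. 1b->0: no, ab/c meet in 0. 1b->1: ok.
ac: 1c undefined. 1c->0: no, ac/c meet in 0. 1c->1: ok.
ba: 2a undefined. 2a->0: ok.
bb: 2b undefined. 2b->0: ok.
bc: 2c undefined. 2c->0: no, bca/bcab meet in 1. 2c->1: no, ab/bcbc meet in 1. 2c->2: no, bca/bbc meet in 0. 2c->3: ok.
aaa: 3a undefined. 3a->0: no, bca/bbc meet in 0. 3a->1: no, bca/bcab meet in 1. 3a->2: ok.
aab: 3b undefined. 3b->0: ok.
cbcc: 3c undefined. 3c->0: no, cbcc/bbc meet in 0. 3c->1: ok.
All examples now run through 4 states with every (state, symbol) defined. Accept strings end in {1,2,3}, Reject strings end in {0}; accept={1,2,3}.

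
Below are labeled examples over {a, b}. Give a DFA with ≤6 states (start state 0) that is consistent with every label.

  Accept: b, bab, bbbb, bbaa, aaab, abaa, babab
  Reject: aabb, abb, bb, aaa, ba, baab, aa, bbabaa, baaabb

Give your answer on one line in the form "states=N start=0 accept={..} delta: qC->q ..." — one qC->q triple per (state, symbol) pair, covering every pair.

states=6 start=0 accept={1,3,4} delta: 0a->0 0b->1 1a->2 1b->2 2a->3 2b->4 3a->3 3b->5 4a->0 4b->1 5a->0 5b->0

State merging on the prefix tree: take the shortest (then alphabetical) example prefix whose next move is undefined and point that move at state 0, else 1, else 2, ...; a target is out if some Accept/Reject pair would then sit in one state with the same input left (inseparable). If every existing state is out, open a new one.
a: 0a undefined. 0a->0: ok.
b: 0b undefined. 0b->0: no, b/aabb meet in 0. Open state 1: 0b->1.
ba: 1a undefined. 1a->0: no, b/baab meet in 1. 1a->1: no, b/ba meet in 1. Open state 2: 1a->2.
bb: 1b undefined. 1b->0: no, bbbb/aabb meet in 0. 1b->1: no, b/aabb meet in 1. 1b->2: ok.
baa: 2a undefined. 2a->0: no, b/baab meet in 1. 2a->1: no, bbbb/baaabb meet in 2 with "bb" left. 2a->2: no, bab/baab meet in 2 with "b" left. Open state 3: 2a->3.
bab: 2b undefined. 2b->0: no, bab/aaa meet in 0. 2b->1: no, bbbb/aabb meet in 2. 2b->2: no, bab/aabb meet in 2. 2b->3: no, bbbb/baab meet in 3 with "b" left. Open state 4: 2b->4.
baaa: 3a undefined. 3a->0: no, bbaa/aaa meet in 0. 3a->1: no, bab/baaabb meet in 4. 3a->2: no, bbbb/baaabb meet in 4 with "b" left. 3a->3: ok.
baab: 3b undefined. 3b->0: no, b/baaabb meet in 1. 3b->1: no, b/baab meet in 1. 3b->2: no, bab/baaabb meet in 4. 3b->3: no, bbaa/baab meet in 3. 3b->4: no, bab/baab meet in 4. Open state 5: 3b->5.
baba: 4a undefined. 4a->0: ok.
bbbb: 4b undefined. 4b->0: no, bbbb/aaa meet in 0. 4b->1: ok.
bbaba: 5a undefined. 5a->0: ok.
baaabb: 5b undefined. 5b->0: ok.
All examples now run through 6 states with every (state, symbol) defined. Accept strings end in {1,3,4}, Reject strings end in {0,2,5}; accept={1,3,4}.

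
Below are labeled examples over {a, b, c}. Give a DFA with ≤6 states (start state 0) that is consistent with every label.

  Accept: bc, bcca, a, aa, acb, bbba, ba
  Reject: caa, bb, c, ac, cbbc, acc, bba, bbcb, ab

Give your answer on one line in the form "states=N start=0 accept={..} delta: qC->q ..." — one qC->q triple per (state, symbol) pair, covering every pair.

states=4 start=0 accept={0,3} delta: 0a->0 0b->1 0c->2 1a->0 1b->2 1c->3 2a->2 2b->3 2c->1 3a->0 3b->0 3c->0

State merging on the prefix tree: take the shortest (then alphabetical) example prefix whose next move is undefined and point that move at state 0, else 1, else 2, ...; a target is out if some Accept/Reject pair would then sit in one state with the same input left (inseparable). If every existing state is out, open a new one.
a: 0a undefined. 0a->0: ok.
b: 0b undefined. 0b->0: no, bc/c meet in 0 with "c" left. Open state 1: 0b->1.
c: 0c undefined. 0c->0: no, a/caa meet in 0. 0c->1: no, bc/acc meet in 1 with "c" left. Open state 2: 0c->2.
ba: 1a undefined. 1a->0: ok.
bb: 1b undefined. 1b->0: no, a/bb meet in 0. 1b->1: no, a/bba meet in 0. 1b->2: ok.
bc: 1c undefined. 1c->0: no, bcca/bba meet in 2 with "a" left. 1c->1: no, bc/ab meet in 1. 1c->2: no, bc/bb meet in 2. Open state 3: 1c->3.
ca: 2a undefined. 2a->0: no, a/caa meet in 0. 2a->1: no, a/caa meet in 0. 2a->2: ok.
cb: 2b undefined. 2b->0: no, bc/cbbc meet in 3. 2b->1: no, acb/ab meet in 1. 2b->2: no, acb/caa meet in 2. 2b->3: ok.
acc: 2c undefined. 2c->0: no, a/acc meet in 0. 2c->1: ok.
bcc: 3c undefined. 3c->0: ok.
cbb: 3b undefined. 3b->0: ok.
bbba: 3a undefined. 3a->0: ok.
All examples now run through 4 states with every (state, symbol) defined. Accept strings end in {0,3}, Reject strings end in {1,2}; accept={0,3}.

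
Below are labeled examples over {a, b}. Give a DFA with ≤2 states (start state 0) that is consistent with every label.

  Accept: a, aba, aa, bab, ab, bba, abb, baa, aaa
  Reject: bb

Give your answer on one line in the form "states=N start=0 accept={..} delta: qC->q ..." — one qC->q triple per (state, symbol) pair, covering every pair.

Grow the machine one transition at a time. Run the examples from 0; the earliest place one falls off (shortest prefix, ties alphabetical) gets sent to the lowest-numbered state that keeps every Accept/Reject pair distinguishable — a pair clashes when both reach the same state with identical unread suffix — and to a fresh state only if none does.
a: 0a undefined. 0a->0: no, abb/bb meet in 0 with "bb" left. Open state 1: 0a->1.
b: 0b undefined. 0b->0: ok.
aa: 1a undefined. 1a->0: no, aa/bb meet in 0. 1a->1: ok.
ab: 1b undefined. 1b->0: no, bab/bb meet in 0. 1b->1: ok.
All examples now run through 2 states with every (state, symbol) defined. Accept strings end in {1}, Reject strings end in {0}; accept={1}.

states=2 start=0 accept={1} delta: 0a->1 0b->0 1a->1 1b->1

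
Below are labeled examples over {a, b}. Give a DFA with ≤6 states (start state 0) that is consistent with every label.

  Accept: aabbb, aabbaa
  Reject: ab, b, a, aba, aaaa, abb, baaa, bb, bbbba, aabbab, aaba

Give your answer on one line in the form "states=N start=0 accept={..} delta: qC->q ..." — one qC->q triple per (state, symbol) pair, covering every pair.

Grow the machine one transition at a time. Run the examples from 0; the earliest place one falls off (shortest prefix, ties alphabetical) gets sent to the lowest-numbered state that keeps every Accept/Reject pair distinguishable — a pair clashes when both reach the same state with identical unread suffix — and to a fresh state only if none does.
a: 0a undefined. 0a->0: ok.
b: 0b undefined. 0b->0: no, aabbb/ab meet in 0. Open state 1: 0b->1.
ba: 1a undefined. 1a->0: ok.
bb: 1b undefined. 1b->0: no, aabbb/ab meet in 1. 1b->1: no, aabbb/ab meet in 1. Open state 2: 1b->2.
bbb: 2b undefined. 2b->0: no, aabbb/a meet in 0. 2b->1: no, aabbb/ab meet in 1. 2b->2: no, aabbb/abb meet in 2. Open state 3: 2b->3.
bbbb: 3b undefined. 3b->0: ok.
aabba: 2a undefined. 2a->0: no, aabbaa/a meet in 0. 2a->1: no, aabbaa/a meet in 0. 2a->2: no, aabbb/aabbab meet in 3. 2a->3: ok.
aabbaa: 3a undefined. 3a->0: no, aabbaa/a meet in 0. 3a->1: no, aabbaa/ab meet in 1. 3a->2: no, aabbaa/abb meet in 2. 3a->3: ok.
All examples now run through 4 states with every (state, symbol) defined. Accept strings end in {3}, Reject strings end in {0,1,2}; accept={3}.

states=4 start=0 accept={3} delta: 0a->0 0b->1 1a->0 1b->2 2a->3 2b->3 3a->3 3b->0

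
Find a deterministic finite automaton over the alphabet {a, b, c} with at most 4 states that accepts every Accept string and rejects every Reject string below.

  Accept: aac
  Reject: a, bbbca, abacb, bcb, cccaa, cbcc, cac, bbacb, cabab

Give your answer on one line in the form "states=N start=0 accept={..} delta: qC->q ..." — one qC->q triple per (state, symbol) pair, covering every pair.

Fold the examples into a partial DFA from state 0: repeatedly fix the first undefined (state, symbol) met by the shortest-then-alphabetical prefix, trying targets in increasing order and rejecting any under which an Accept and a Reject string meet in one state with the same remainder; add a state when all current targets are rejected. Accepting states are where Accept strings end.
a: 0a undefined. 0a->0: ok.
b: 0b undefined. 0b->0: ok.
c: 0c undefined. 0c->0: no, aac/a meet in 0. Open state 1: 0c->1.
ca: 1a undefined. 1a->0: no, aac/cac meet in 1. 1a->1: no, aac/bbbca meet in 1. Open state 2: 1a->2.
cb: 1b undefined. 1b->0: ok.
cc: 1c undefined. 1c->0: ok.
cab: 2b undefined. 2b->0: ok.
cac: 2c undefined. 2c->0: ok.
cccaa: 2a undefined. 2a->0: ok.
All examples now run through 3 states with every (state, symbol) defined. Accept strings end in {1}, Reject strings end in {0,2}; accept={1}.

states=3 start=0 accept={1} delta: 0a->0 0b->0 0c->1 1a->2 1b->0 1c->0 2a->0 2b->0 2c->0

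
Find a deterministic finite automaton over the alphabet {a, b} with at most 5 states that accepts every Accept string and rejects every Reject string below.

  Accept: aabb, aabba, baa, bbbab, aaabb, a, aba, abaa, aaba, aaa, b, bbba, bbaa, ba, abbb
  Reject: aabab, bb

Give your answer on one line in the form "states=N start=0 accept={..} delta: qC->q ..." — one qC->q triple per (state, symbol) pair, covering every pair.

Grow the machine one transition at a time. Run the examples from 0; the earliest place one falls off (shortest prefix, ties alphabetical) gets sent to the lowest-numbered state that keeps every Accept/Reject pair distinguishable — a pair clashes when both reach the same state with identical unread suffix — and to a fresh state only if none does.
a: 0a undefined. 0a->0: no, aabb/bb meet in 0 with "bb" left. Open state 1: 0a->1.
b: 0b undefined. 0b->0: no, b/bb meet in 0. 0b->1: ok.
aa: 1a undefined. 1a->0: no, aabb/bb meet in 1 with "b" left. 1a->1: ok.
ab: 1b undefined. 1b->0: no, bbbab/aabab meet in 0. 1b->1: no, aabb/aabab meet in 1. Open state 2: 1b->2.
aba: 2a undefined. 2a->0: no, baa/aabab meet in 1. 2a->1: ok.
abb: 2b undefined. 2b->0: no, bbbab/aabab meet in 2. 2b->1: no, bbbab/aabab meet in 2. 2b->2: no, aabb/aabab meet in 2. Open state 3: 2b->3.
abbb: 3b undefined. 3b->0: ok.
bbba: 3a undefined. 3a->0: ok.
All examples now run through 4 states with every (state, symbol) defined. Accept strings end in {0,1,3}, Reject strings end in {2}; accept={0,1,3}.

states=4 start=0 accept={0,1,3} delta: 0a->1 0b->1 1a->1 1b->2 2a->1 2b->3 3a->0 3b->0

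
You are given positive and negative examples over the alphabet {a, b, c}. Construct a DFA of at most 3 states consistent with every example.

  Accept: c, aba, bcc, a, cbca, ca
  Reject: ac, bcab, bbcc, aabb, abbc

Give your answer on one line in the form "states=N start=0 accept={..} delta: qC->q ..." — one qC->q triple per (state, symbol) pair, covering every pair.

states=3 start=0 accept={0,1} delta: 0a->1 0b->1 0c->0 1a->0 1b->2 1c->2 2a->1 2b->1 2c->1

State merging on the prefix tree: take the shortest (then alphabetical) example prefix whose next move is undefined and point that move at state 0, else 1, else 2, ...; a target is out if some Accept/Reject pair would then sit in one state with the same input left (inseparable). If every existing state is out, open a new one.
a: 0a undefined. 0a->0: no, c/ac meet in 0 with "c" left. Open state 1: 0a->1.
b: 0b undefined. 0b->0: no, bcc/bbcc meet in 0 with "cc" left. 0b->1: ok.
c: 0c undefined. 0c->0: ok.
aa: 1a undefined. 1a->0: ok.
ab: 1b undefined. 1b->0: no, c/bbcc meet in 0. 1b->1: no, bcc/bbcc meet in 1 with "cc" left. Open state 2: 1b->2.
ac: 1c undefined. 1c->0: no, c/ac meet in 0. 1c->1: no, bcc/ac meet in 1. 1c->2: ok.
aba: 2a undefined. 2a->0: no, a/bcab meet in 1. 2a->1: ok.
abb: 2b undefined. 2b->0: no, c/abbc meet in 0. 2b->1: ok.
bbc: 2c undefined. 2c->0: no, c/bbcc meet in 0. 2c->1: ok.
All examples now run through 3 states with every (state, symbol) defined. Accept strings end in {0,1}, Reject strings end in {2}; accept={0,1}.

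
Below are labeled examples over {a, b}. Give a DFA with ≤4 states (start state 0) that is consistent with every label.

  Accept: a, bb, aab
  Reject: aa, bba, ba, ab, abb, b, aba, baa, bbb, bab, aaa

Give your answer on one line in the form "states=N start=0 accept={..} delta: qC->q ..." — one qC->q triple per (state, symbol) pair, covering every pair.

states=4 start=0 accept={1} delta: 0a->1 0b->2 1a->2 1b->3 2a->3 2b->1 3a->0 3b->0

Fold the examples into a partial DFA from state 0: repeatedly fix the first undefined (state, symbol) met by the shortest-then-alphabetical prefix, trying targets in increasing order and rejecting any under which an Accept and a Reject string meet in one state with the same remainder; add a state when all current targets are rejected. Accepting states are where Accept strings end.
a: 0a undefined. 0a->0: no, a/aa meet in 0. Open state 1: 0a->1.
b: 0b undefined. 0b->0: no, a/bba meet in 1. 0b->1: no, a/b meet in 1. Open state 2: 0b->2.
aa: 1a undefined. 1a->0: no, a/aaa meet in 1. 1a->1: no, a/aa meet in 1. 1a->2: ok.
ab: 1b undefined. 1b->0: no, a/aba meet in 1. 1b->1: no, a/ab meet in 1. 1b->2: no, bb/abb meet in 2 with "b" left. Open state 3: 1b->3.
ba: 2a undefined. 2a->0: no, a/baa meet in 1. 2a->1: no, a/ba meet in 1. 2a->2: no, bb/bab meet in 2 with "b" left. 2a->3: ok.
bb: 2b undefined. 2b->0: no, a/bba meet in 1. 2b->1: ok.
aba: 3a undefined. 3a->0: ok.
abb: 3b undefined. 3b->0: ok.
All examples now run through 4 states with every (state, symbol) defined. Accept strings end in {1}, Reject strings end in {0,2,3}; accept={1}.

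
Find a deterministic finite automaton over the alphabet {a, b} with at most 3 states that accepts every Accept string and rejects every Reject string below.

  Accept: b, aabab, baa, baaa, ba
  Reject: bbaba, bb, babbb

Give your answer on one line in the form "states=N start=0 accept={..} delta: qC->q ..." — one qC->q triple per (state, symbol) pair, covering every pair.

Fold the examples into a partial DFA from state 0: repeatedly fix the first undefined (state, symbol) met by the shortest-then-alphabetical prefix, trying targets in increasing order and rejecting any under which an Accept and a Reject string meet in one state with the same remainder; add a state when all current targets are rejected. Accepting states are where Accept strings end.
a: 0a undefined. 0a->0: ok.
b: 0b undefined. 0b->0: no, b/bbaba meet in 0. Open state 1: 0b->1.
ba: 1a undefined. 1a->0: ok.
bb: 1b undefined. 1b->0: no, b/babbb meet in 1. 1b->1: no, b/bb meet in 1. Open state 2: 1b->2.
bba: 2a undefined. 2a->0: no, baa/bbaba meet in 0. 2a->1: no, b/bbaba meet in 1. 2a->2: ok.
bbab: 2b undefined. 2b->0: no, baa/bbaba meet in 0. 2b->1: no, b/babbb meet in 1. 2b->2: ok.
All examples now run through 3 states with every (state, symbol) defined. Accept strings end in {0,1}, Reject strings end in {2}; accept={0,1}.

states=3 start=0 accept={0,1} delta: 0a->0 0b->1 1a->0 1b->2 2a->2 2b->2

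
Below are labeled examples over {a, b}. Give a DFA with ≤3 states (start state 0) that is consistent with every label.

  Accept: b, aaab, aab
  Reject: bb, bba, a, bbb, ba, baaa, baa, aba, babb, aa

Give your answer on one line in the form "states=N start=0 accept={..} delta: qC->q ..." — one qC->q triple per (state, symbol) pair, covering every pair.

states=3 start=0 accept={1} delta: 0a->0 0b->1 1a->0 1b->2 2a->0 2b->0

State merging on the prefix tree: take the shortest (then alphabetical) example prefix whose next move is undefined and point that move at state 0, else 1, else 2, ...; a target is out if some Accept/Reject pair would then sit in one state with the same input left (inseparable). If every existing state is out, open a new one.
a: 0a undefined. 0a->0: ok.
b: 0b undefined. 0b->0: no, b/bb meet in 0. Open state 1: 0b->1.
ba: 1a undefined. 1a->0: ok.
bb: 1b undefined. 1b->0: no, b/bbb meet in 1. 1b->1: no, b/bb meet in 1. Open state 2: 1b->2.
bba: 2a undefined. 2a->0: ok.
bbb: 2b undefined. 2b->0: ok.
All examples now run through 3 states with every (state, symbol) defined. Accept strings end in {1}, Reject strings end in {0,2}; accept={1}.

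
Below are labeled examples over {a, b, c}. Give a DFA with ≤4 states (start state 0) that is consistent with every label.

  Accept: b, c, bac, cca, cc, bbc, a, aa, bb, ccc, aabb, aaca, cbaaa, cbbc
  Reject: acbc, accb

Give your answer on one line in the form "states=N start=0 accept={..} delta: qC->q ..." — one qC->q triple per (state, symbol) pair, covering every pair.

Grow the machine one transition at a time. Run the examples from 0; the earliest place one falls off (shortest prefix, ties alphabetical) gets sent to the lowest-numbered state that keeps every Accept/Reject pair distinguishable — a pair clashes when both reach the same state with identical unread suffix — and to a fresh state only if none does.
a: 0a undefined. 0a->0: ok.
b: 0b undefined. 0b->0: ok.
c: 0c undefined. 0c->0: no, b/acbc meet in 0. Open state 1: 0c->1.
cb: 1b undefined. 1b->0: no, c/acbc meet in 1. 1b->1: no, cc/acbc meet in 1 with "c" left. Open state 2: 1b->2.
cc: 1c undefined. 1c->0: no, b/accb meet in 0. 1c->1: ok.
cba: 2a undefined. 2a->0: ok.
cbb: 2b undefined. 2b->0: ok.
cca: 1a undefined. 1a->0: ok.
acbc: 2c undefined. 2c->0: no, b/acbc meet in 0. 2c->1: no, c/acbc meet in 1. 2c->2: ok.
All examples now run through 3 states with every (state, symbol) defined. Accept strings end in {0,1}, Reject strings end in {2}; accept={0,1}.

states=3 start=0 accept={0,1} delta: 0a->0 0b->0 0c->1 1a->0 1b->2 1c->1 2a->0 2b->0 2c->2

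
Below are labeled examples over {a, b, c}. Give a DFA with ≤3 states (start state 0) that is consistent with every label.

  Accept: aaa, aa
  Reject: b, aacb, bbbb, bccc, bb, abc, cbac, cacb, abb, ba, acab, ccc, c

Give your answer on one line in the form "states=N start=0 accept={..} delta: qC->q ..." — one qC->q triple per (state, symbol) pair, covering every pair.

Fold the examples into a partial DFA from state 0: repeatedly fix the first undefined (state, symbol) met by the shortest-then-alphabetical prefix, trying targets in increasing order and rejecting any under which an Accept and a Reject string meet in one state with the same remainder; add a state when all current targets are rejected. Accepting states are where Accept strings end.
a: 0a undefined. 0a->0: ok.
b: 0b undefined. 0b->0: no, aaa/b meet in 0. Open state 1: 0b->1.
c: 0c undefined. 0c->0: no, aaa/ccc meet in 0. 0c->1: ok.
ba: 1a undefined. 1a->0: no, aaa/ba meet in 0. 1a->1: ok.
bb: 1b undefined. 1b->0: no, aaa/aacb meet in 0. 1b->1: ok.
bc: 1c undefined. 1c->0: no, aaa/bccc meet in 0. 1c->1: ok.
All examples now run through 2 states with every (state, symbol) defined. Accept strings end in {0}, Reject strings end in {1}; accept={0}.

states=2 start=0 accept={0} delta: 0a->0 0b->1 0c->1 1a->1 1b->1 1c->1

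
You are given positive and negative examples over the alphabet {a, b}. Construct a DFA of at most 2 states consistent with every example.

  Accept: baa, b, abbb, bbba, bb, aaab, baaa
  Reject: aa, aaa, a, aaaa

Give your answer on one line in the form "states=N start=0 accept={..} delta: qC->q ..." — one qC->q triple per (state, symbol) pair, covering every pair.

State merging on the prefix tree: take the shortest (then alphabetical) example prefix whose next move is undefined and point that move at state 0, else 1, else 2, ...; a target is out if some Accept/Reject pair would then sit in one state with the same input left (inseparable). If every existing state is out, open a new one.
a: 0a undefined. 0a->0: ok.
b: 0b undefined. 0b->0: no, baa/aa meet in 0. Open state 1: 0b->1.
ba: 1a undefined. 1a->0: no, baa/aa meet in 0. 1a->1: ok.
bb: 1b undefined. 1b->0: no, bb/aa meet in 0. 1b->1: ok.
All examples now run through 2 states with every (state, symbol) defined. Accept strings end in {1}, Reject strings end in {0}; accept={1}.

states=2 start=0 accept={1} delta: 0a->0 0b->1 1a->1 1b->1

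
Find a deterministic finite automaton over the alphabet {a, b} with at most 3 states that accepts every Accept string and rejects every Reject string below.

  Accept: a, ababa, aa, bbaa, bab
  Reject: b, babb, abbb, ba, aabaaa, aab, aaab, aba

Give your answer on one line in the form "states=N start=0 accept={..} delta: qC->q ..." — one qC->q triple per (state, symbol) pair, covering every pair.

states=2 start=0 accept={0} delta: 0a->0 0b->1 1a->1 1b->0

Fold the examples into a partial DFA from state 0: repeatedly fix the first undefined (state, symbol) met by the shortest-then-alphabetical prefix, trying targets in increasing order and rejecting any under which an Accept and a Reject string meet in one state with the same remainder; add a state when all current targets are rejected. Accepting states are where Accept strings end.
a: 0a undefined. 0a->0: ok.
b: 0b undefined. 0b->0: no, a/b meet in 0. Open state 1: 0b->1.
ba: 1a undefined. 1a->0: no, a/ba meet in 0. 1a->1: ok.
bb: 1b undefined. 1b->0: ok.
All examples now run through 2 states with every (state, symbol) defined. Accept strings end in {0}, Reject strings end in {1}; accept={0}.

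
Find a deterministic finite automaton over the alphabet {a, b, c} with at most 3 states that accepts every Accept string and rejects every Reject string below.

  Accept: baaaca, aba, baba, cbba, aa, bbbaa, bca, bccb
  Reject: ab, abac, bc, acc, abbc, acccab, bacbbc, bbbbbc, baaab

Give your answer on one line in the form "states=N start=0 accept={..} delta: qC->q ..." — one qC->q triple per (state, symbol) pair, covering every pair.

Fold the examples into a partial DFA from state 0: repeatedly fix the first undefined (state, symbol) met by the shortest-then-alphabetical prefix, trying targets in increasing order and rejecting any under which an Accept and a Reject string meet in one state with the same remainder; add a state when all current targets are rejected. Accepting states are where Accept strings end.
a: 0a undefined. 0a->0: ok.
b: 0b undefined. 0b->0: no, aba/ab meet in 0. Open state 1: 0b->1.
c: 0c undefined. 0c->0: no, aa/acc meet in 0. 0c->1: ok.
ba: 1a undefined. 1a->0: ok.
bb: 1b undefined. 1b->0: ok.
bc: 1c undefined. 1c->0: no, baaaca/bc meet in 0. 1c->1: ok.
All examples now run through 2 states with every (state, symbol) defined. Accept strings end in {0}, Reject strings end in {1}; accept={0}.

states=2 start=0 accept={0} delta: 0a->0 0b->1 0c->1 1a->0 1b->0 1c->1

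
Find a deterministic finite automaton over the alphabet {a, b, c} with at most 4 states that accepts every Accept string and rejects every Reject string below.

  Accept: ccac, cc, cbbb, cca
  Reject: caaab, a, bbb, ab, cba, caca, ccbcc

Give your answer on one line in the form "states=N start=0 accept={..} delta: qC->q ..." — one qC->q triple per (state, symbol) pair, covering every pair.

State merging on the prefix tree: take the shortest (then alphabetical) example prefix whose next move is undefined and point that move at state 0, else 1, else 2, ...; a target is out if some Accept/Reject pair would then sit in one state with the same input left (inseparable). If every existing state is out, open a new one.
a: 0a undefined. 0a->0: ok.
b: 0b undefined. 0b->0: ok.
c: 0c undefined. 0c->0: no, ccac/caaab meet in 0. Open state 1: 0c->1.
ca: 1a undefined. 1a->0: ok.
cb: 1b undefined. 1b->0: no, cbbb/caaab meet in 0. 1b->1: ok.
cc: 1c undefined. 1c->0: no, cc/caaab meet in 0. 1c->1: no, ccac/ccbcc meet in 1. Open state 2: 1c->2.
cca: 2a undefined. 2a->0: no, cca/caaab meet in 0. 2a->1: ok.
ccb: 2b undefined. 2b->0: no, ccac/ccbcc meet in 2. 2b->1: ok.
ccbcc: 2c undefined. 2c->0: ok.
All examples now run through 3 states with every (state, symbol) defined. Accept strings end in {1,2}, Reject strings end in {0}; accept={1,2}.

states=3 start=0 accept={1,2} delta: 0a->0 0b->0 0c->1 1a->0 1b->1 1c->2 2a->1 2b->1 2c->0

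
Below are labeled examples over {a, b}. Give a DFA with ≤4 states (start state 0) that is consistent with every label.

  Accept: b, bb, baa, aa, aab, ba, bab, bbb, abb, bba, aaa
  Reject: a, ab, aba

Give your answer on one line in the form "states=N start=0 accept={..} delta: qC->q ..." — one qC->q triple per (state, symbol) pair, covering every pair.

states=3 start=0 accept={2} delta: 0a->1 0b->2 1a->2 1b->0 2a->2 2b->2

State merging on the prefix tree: take the shortest (then alphabetical) example prefix whose next move is undefined and point that move at state 0, else 1, else 2, ...; a target is out if some Accept/Reject pair would then sit in one state with the same input left (inseparable). If every existing state is out, open a new one.
a: 0a undefined. 0a->0: no, b/ab meet in 0 with "b" left. Open state 1: 0a->1.
b: 0b undefined. 0b->0: no, ba/a meet in 1. 0b->1: no, b/a meet in 1. Open state 2: 0b->2.
aa: 1a undefined. 1a->0: no, aaa/a meet in 1. 1a->1: no, aa/a meet in 1. 1a->2: ok.
ab: 1b undefined. 1b->0: ok.
ba: 2a undefined. 2a->0: no, baa/a meet in 1. 2a->1: no, ba/a meet in 1. 2a->2: ok.
bb: 2b undefined. 2b->0: no, bb/ab meet in 0. 2b->1: no, bb/a meet in 1. 2b->2: ok.
All examples now run through 3 states with every (state, symbol) defined. Accept strings end in {2}, Reject strings end in {0,1}; accept={2}.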